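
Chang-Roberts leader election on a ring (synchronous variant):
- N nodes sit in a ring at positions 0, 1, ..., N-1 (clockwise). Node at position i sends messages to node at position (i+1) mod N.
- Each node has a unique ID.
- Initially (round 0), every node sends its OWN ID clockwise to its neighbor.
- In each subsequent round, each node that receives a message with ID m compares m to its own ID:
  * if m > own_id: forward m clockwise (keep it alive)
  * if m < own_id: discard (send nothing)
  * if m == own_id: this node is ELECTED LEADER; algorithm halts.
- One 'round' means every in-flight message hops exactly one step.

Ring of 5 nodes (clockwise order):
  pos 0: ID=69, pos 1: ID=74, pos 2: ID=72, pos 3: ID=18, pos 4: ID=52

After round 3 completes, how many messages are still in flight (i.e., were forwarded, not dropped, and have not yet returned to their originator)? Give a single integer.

Answer: 2

Derivation:
Round 1: pos1(id74) recv 69: drop; pos2(id72) recv 74: fwd; pos3(id18) recv 72: fwd; pos4(id52) recv 18: drop; pos0(id69) recv 52: drop
Round 2: pos3(id18) recv 74: fwd; pos4(id52) recv 72: fwd
Round 3: pos4(id52) recv 74: fwd; pos0(id69) recv 72: fwd
After round 3: 2 messages still in flight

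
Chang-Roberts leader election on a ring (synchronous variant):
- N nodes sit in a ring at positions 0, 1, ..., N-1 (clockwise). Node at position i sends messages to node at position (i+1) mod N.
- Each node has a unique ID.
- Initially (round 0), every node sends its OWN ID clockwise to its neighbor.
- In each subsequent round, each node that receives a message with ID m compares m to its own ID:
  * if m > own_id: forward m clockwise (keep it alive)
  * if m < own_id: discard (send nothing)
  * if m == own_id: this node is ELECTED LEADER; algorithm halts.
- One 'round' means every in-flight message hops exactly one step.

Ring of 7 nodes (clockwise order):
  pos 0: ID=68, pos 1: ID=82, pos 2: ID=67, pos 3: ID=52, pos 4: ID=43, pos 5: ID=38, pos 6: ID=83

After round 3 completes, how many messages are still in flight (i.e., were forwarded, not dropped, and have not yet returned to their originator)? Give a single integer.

Round 1: pos1(id82) recv 68: drop; pos2(id67) recv 82: fwd; pos3(id52) recv 67: fwd; pos4(id43) recv 52: fwd; pos5(id38) recv 43: fwd; pos6(id83) recv 38: drop; pos0(id68) recv 83: fwd
Round 2: pos3(id52) recv 82: fwd; pos4(id43) recv 67: fwd; pos5(id38) recv 52: fwd; pos6(id83) recv 43: drop; pos1(id82) recv 83: fwd
Round 3: pos4(id43) recv 82: fwd; pos5(id38) recv 67: fwd; pos6(id83) recv 52: drop; pos2(id67) recv 83: fwd
After round 3: 3 messages still in flight

Answer: 3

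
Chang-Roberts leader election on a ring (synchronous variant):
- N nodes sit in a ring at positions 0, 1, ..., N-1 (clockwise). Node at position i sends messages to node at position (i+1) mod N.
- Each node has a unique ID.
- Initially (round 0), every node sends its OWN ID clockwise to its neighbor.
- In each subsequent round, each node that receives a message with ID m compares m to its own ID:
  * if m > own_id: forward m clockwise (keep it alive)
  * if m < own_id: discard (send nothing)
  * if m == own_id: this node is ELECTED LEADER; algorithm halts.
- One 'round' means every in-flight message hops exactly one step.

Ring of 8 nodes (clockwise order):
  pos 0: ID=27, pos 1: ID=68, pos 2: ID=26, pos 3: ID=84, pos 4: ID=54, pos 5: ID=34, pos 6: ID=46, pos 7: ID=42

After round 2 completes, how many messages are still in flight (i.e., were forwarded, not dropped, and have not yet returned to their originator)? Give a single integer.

Answer: 3

Derivation:
Round 1: pos1(id68) recv 27: drop; pos2(id26) recv 68: fwd; pos3(id84) recv 26: drop; pos4(id54) recv 84: fwd; pos5(id34) recv 54: fwd; pos6(id46) recv 34: drop; pos7(id42) recv 46: fwd; pos0(id27) recv 42: fwd
Round 2: pos3(id84) recv 68: drop; pos5(id34) recv 84: fwd; pos6(id46) recv 54: fwd; pos0(id27) recv 46: fwd; pos1(id68) recv 42: drop
After round 2: 3 messages still in flight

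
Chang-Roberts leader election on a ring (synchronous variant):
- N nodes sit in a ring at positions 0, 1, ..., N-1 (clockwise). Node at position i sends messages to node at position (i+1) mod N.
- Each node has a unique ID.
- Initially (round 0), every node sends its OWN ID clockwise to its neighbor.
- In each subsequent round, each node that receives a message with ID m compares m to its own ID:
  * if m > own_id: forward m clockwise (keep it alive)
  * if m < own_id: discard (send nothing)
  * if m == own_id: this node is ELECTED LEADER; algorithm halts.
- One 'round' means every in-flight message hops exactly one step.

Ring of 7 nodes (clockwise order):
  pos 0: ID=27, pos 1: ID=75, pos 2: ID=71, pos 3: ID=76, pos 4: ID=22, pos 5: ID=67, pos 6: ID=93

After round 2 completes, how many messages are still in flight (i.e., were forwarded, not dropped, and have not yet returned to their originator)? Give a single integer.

Round 1: pos1(id75) recv 27: drop; pos2(id71) recv 75: fwd; pos3(id76) recv 71: drop; pos4(id22) recv 76: fwd; pos5(id67) recv 22: drop; pos6(id93) recv 67: drop; pos0(id27) recv 93: fwd
Round 2: pos3(id76) recv 75: drop; pos5(id67) recv 76: fwd; pos1(id75) recv 93: fwd
After round 2: 2 messages still in flight

Answer: 2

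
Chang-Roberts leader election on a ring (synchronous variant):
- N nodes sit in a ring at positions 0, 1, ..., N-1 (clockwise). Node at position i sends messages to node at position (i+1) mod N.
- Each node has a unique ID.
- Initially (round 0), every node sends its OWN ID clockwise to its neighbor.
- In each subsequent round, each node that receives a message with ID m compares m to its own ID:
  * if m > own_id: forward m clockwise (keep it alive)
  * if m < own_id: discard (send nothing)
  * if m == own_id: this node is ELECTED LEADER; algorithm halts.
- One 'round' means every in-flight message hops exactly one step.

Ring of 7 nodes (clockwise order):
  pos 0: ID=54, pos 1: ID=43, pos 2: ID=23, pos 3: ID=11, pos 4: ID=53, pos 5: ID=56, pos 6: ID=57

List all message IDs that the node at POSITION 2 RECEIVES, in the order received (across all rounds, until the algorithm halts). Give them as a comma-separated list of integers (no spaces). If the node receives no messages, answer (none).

Answer: 43,54,57

Derivation:
Round 1: pos1(id43) recv 54: fwd; pos2(id23) recv 43: fwd; pos3(id11) recv 23: fwd; pos4(id53) recv 11: drop; pos5(id56) recv 53: drop; pos6(id57) recv 56: drop; pos0(id54) recv 57: fwd
Round 2: pos2(id23) recv 54: fwd; pos3(id11) recv 43: fwd; pos4(id53) recv 23: drop; pos1(id43) recv 57: fwd
Round 3: pos3(id11) recv 54: fwd; pos4(id53) recv 43: drop; pos2(id23) recv 57: fwd
Round 4: pos4(id53) recv 54: fwd; pos3(id11) recv 57: fwd
Round 5: pos5(id56) recv 54: drop; pos4(id53) recv 57: fwd
Round 6: pos5(id56) recv 57: fwd
Round 7: pos6(id57) recv 57: ELECTED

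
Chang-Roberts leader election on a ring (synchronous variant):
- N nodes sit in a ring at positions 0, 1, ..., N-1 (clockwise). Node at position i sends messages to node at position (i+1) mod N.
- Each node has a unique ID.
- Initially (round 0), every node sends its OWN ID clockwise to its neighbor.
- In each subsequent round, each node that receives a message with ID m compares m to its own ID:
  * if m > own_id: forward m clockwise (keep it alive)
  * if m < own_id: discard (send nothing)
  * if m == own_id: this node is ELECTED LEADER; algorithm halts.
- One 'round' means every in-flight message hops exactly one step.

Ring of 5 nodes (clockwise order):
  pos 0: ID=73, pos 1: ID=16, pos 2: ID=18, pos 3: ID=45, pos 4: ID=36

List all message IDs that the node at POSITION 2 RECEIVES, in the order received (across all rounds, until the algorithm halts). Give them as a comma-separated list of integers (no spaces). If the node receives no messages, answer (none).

Round 1: pos1(id16) recv 73: fwd; pos2(id18) recv 16: drop; pos3(id45) recv 18: drop; pos4(id36) recv 45: fwd; pos0(id73) recv 36: drop
Round 2: pos2(id18) recv 73: fwd; pos0(id73) recv 45: drop
Round 3: pos3(id45) recv 73: fwd
Round 4: pos4(id36) recv 73: fwd
Round 5: pos0(id73) recv 73: ELECTED

Answer: 16,73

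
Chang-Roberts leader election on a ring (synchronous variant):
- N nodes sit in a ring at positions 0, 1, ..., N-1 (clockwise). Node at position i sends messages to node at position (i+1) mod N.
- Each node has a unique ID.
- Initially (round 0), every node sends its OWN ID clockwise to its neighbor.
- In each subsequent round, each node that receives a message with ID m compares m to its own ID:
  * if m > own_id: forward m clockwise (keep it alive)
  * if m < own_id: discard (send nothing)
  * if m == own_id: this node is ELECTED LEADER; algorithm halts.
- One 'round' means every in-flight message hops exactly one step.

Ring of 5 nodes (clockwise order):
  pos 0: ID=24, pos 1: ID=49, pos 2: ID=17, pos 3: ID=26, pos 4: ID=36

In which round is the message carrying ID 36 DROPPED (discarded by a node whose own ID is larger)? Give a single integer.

Round 1: pos1(id49) recv 24: drop; pos2(id17) recv 49: fwd; pos3(id26) recv 17: drop; pos4(id36) recv 26: drop; pos0(id24) recv 36: fwd
Round 2: pos3(id26) recv 49: fwd; pos1(id49) recv 36: drop
Round 3: pos4(id36) recv 49: fwd
Round 4: pos0(id24) recv 49: fwd
Round 5: pos1(id49) recv 49: ELECTED
Message ID 36 originates at pos 4; dropped at pos 1 in round 2

Answer: 2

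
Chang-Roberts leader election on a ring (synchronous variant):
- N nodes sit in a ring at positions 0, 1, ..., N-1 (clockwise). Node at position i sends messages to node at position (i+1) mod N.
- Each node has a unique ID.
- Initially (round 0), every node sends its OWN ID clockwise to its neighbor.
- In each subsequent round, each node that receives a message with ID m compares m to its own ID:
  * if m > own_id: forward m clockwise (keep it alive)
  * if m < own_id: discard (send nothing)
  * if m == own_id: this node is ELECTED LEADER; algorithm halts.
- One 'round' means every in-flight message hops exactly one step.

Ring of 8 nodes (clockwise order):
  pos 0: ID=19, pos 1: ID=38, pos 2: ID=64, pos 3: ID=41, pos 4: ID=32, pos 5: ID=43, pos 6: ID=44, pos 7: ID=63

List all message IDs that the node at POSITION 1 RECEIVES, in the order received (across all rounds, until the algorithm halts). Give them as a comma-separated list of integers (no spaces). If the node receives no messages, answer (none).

Answer: 19,63,64

Derivation:
Round 1: pos1(id38) recv 19: drop; pos2(id64) recv 38: drop; pos3(id41) recv 64: fwd; pos4(id32) recv 41: fwd; pos5(id43) recv 32: drop; pos6(id44) recv 43: drop; pos7(id63) recv 44: drop; pos0(id19) recv 63: fwd
Round 2: pos4(id32) recv 64: fwd; pos5(id43) recv 41: drop; pos1(id38) recv 63: fwd
Round 3: pos5(id43) recv 64: fwd; pos2(id64) recv 63: drop
Round 4: pos6(id44) recv 64: fwd
Round 5: pos7(id63) recv 64: fwd
Round 6: pos0(id19) recv 64: fwd
Round 7: pos1(id38) recv 64: fwd
Round 8: pos2(id64) recv 64: ELECTED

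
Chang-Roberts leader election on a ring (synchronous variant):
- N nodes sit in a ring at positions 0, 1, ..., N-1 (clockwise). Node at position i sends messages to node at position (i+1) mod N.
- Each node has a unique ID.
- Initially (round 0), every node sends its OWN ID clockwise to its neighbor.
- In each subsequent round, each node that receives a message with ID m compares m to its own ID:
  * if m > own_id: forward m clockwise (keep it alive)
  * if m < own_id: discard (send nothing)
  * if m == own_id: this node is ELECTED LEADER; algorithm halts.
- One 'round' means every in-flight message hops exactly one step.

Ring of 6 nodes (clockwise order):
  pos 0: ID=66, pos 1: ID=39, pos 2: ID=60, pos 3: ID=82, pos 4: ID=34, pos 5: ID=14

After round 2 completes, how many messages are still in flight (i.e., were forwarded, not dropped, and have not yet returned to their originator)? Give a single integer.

Round 1: pos1(id39) recv 66: fwd; pos2(id60) recv 39: drop; pos3(id82) recv 60: drop; pos4(id34) recv 82: fwd; pos5(id14) recv 34: fwd; pos0(id66) recv 14: drop
Round 2: pos2(id60) recv 66: fwd; pos5(id14) recv 82: fwd; pos0(id66) recv 34: drop
After round 2: 2 messages still in flight

Answer: 2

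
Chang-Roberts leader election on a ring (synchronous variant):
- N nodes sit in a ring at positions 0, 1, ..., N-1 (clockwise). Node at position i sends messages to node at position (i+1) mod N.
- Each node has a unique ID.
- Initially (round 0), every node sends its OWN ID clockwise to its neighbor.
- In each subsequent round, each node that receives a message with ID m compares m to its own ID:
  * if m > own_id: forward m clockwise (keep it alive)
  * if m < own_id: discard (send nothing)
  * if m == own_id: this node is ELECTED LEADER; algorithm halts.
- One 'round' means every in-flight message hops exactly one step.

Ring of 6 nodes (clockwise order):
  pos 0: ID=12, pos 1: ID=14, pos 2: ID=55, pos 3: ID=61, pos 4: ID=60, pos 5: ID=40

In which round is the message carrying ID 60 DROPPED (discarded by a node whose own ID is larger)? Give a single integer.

Round 1: pos1(id14) recv 12: drop; pos2(id55) recv 14: drop; pos3(id61) recv 55: drop; pos4(id60) recv 61: fwd; pos5(id40) recv 60: fwd; pos0(id12) recv 40: fwd
Round 2: pos5(id40) recv 61: fwd; pos0(id12) recv 60: fwd; pos1(id14) recv 40: fwd
Round 3: pos0(id12) recv 61: fwd; pos1(id14) recv 60: fwd; pos2(id55) recv 40: drop
Round 4: pos1(id14) recv 61: fwd; pos2(id55) recv 60: fwd
Round 5: pos2(id55) recv 61: fwd; pos3(id61) recv 60: drop
Round 6: pos3(id61) recv 61: ELECTED
Message ID 60 originates at pos 4; dropped at pos 3 in round 5

Answer: 5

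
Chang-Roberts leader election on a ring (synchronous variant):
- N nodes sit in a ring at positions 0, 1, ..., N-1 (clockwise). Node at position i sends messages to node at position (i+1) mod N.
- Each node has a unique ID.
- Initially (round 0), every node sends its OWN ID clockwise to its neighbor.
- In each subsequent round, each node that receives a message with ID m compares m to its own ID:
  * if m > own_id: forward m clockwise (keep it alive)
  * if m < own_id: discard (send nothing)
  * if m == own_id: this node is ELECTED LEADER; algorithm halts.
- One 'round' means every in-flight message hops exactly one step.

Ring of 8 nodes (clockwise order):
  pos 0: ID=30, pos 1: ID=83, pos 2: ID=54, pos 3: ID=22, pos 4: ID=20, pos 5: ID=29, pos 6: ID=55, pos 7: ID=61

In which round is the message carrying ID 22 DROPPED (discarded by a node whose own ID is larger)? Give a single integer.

Round 1: pos1(id83) recv 30: drop; pos2(id54) recv 83: fwd; pos3(id22) recv 54: fwd; pos4(id20) recv 22: fwd; pos5(id29) recv 20: drop; pos6(id55) recv 29: drop; pos7(id61) recv 55: drop; pos0(id30) recv 61: fwd
Round 2: pos3(id22) recv 83: fwd; pos4(id20) recv 54: fwd; pos5(id29) recv 22: drop; pos1(id83) recv 61: drop
Round 3: pos4(id20) recv 83: fwd; pos5(id29) recv 54: fwd
Round 4: pos5(id29) recv 83: fwd; pos6(id55) recv 54: drop
Round 5: pos6(id55) recv 83: fwd
Round 6: pos7(id61) recv 83: fwd
Round 7: pos0(id30) recv 83: fwd
Round 8: pos1(id83) recv 83: ELECTED
Message ID 22 originates at pos 3; dropped at pos 5 in round 2

Answer: 2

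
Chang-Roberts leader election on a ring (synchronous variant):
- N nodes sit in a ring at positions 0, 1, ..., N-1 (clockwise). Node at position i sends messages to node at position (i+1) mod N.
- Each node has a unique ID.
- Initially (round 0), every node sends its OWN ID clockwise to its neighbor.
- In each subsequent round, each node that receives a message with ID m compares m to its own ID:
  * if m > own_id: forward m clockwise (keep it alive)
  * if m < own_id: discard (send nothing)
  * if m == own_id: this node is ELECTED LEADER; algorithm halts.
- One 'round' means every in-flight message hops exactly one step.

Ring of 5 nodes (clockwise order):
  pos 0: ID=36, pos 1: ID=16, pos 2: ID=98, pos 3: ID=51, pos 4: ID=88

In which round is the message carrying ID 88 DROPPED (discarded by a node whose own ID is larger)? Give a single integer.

Answer: 3

Derivation:
Round 1: pos1(id16) recv 36: fwd; pos2(id98) recv 16: drop; pos3(id51) recv 98: fwd; pos4(id88) recv 51: drop; pos0(id36) recv 88: fwd
Round 2: pos2(id98) recv 36: drop; pos4(id88) recv 98: fwd; pos1(id16) recv 88: fwd
Round 3: pos0(id36) recv 98: fwd; pos2(id98) recv 88: drop
Round 4: pos1(id16) recv 98: fwd
Round 5: pos2(id98) recv 98: ELECTED
Message ID 88 originates at pos 4; dropped at pos 2 in round 3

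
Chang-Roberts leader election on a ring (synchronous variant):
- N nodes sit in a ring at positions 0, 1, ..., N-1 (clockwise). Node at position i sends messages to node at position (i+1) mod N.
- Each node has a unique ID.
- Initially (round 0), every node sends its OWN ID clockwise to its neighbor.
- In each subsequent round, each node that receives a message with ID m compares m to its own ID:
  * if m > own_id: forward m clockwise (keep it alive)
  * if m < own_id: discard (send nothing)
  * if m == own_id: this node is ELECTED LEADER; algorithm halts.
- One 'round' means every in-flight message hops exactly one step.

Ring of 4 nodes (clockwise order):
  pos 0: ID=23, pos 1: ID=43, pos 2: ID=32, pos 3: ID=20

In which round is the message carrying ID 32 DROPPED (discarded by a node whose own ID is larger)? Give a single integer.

Round 1: pos1(id43) recv 23: drop; pos2(id32) recv 43: fwd; pos3(id20) recv 32: fwd; pos0(id23) recv 20: drop
Round 2: pos3(id20) recv 43: fwd; pos0(id23) recv 32: fwd
Round 3: pos0(id23) recv 43: fwd; pos1(id43) recv 32: drop
Round 4: pos1(id43) recv 43: ELECTED
Message ID 32 originates at pos 2; dropped at pos 1 in round 3

Answer: 3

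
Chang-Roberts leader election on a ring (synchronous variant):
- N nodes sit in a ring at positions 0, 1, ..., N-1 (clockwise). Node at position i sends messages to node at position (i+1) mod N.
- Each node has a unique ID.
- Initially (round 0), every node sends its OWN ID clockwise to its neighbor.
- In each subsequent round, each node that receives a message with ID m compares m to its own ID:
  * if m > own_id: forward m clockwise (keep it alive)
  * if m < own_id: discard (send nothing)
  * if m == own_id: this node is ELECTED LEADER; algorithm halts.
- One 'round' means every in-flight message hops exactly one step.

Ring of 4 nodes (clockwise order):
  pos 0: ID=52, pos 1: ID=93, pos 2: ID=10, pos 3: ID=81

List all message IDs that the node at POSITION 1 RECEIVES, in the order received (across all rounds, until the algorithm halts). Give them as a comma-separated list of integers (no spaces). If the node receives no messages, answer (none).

Round 1: pos1(id93) recv 52: drop; pos2(id10) recv 93: fwd; pos3(id81) recv 10: drop; pos0(id52) recv 81: fwd
Round 2: pos3(id81) recv 93: fwd; pos1(id93) recv 81: drop
Round 3: pos0(id52) recv 93: fwd
Round 4: pos1(id93) recv 93: ELECTED

Answer: 52,81,93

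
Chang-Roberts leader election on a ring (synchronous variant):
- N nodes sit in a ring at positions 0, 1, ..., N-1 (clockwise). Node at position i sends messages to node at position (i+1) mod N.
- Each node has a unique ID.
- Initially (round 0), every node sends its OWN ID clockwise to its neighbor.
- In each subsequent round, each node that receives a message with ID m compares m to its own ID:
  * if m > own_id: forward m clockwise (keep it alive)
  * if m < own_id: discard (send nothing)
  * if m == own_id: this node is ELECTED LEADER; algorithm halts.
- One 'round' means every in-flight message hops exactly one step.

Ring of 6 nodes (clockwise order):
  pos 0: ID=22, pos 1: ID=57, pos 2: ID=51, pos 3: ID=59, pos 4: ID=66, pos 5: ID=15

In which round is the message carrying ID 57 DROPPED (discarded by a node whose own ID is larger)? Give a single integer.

Round 1: pos1(id57) recv 22: drop; pos2(id51) recv 57: fwd; pos3(id59) recv 51: drop; pos4(id66) recv 59: drop; pos5(id15) recv 66: fwd; pos0(id22) recv 15: drop
Round 2: pos3(id59) recv 57: drop; pos0(id22) recv 66: fwd
Round 3: pos1(id57) recv 66: fwd
Round 4: pos2(id51) recv 66: fwd
Round 5: pos3(id59) recv 66: fwd
Round 6: pos4(id66) recv 66: ELECTED
Message ID 57 originates at pos 1; dropped at pos 3 in round 2

Answer: 2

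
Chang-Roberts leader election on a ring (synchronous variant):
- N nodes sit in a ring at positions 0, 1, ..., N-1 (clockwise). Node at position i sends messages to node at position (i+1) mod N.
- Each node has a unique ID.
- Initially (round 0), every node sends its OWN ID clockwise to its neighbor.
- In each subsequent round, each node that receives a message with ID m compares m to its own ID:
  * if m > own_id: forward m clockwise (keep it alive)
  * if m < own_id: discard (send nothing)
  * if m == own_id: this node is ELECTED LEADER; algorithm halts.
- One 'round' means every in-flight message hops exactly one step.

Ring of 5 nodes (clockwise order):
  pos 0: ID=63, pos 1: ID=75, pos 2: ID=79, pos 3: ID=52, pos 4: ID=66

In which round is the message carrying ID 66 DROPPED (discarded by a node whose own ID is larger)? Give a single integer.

Answer: 2

Derivation:
Round 1: pos1(id75) recv 63: drop; pos2(id79) recv 75: drop; pos3(id52) recv 79: fwd; pos4(id66) recv 52: drop; pos0(id63) recv 66: fwd
Round 2: pos4(id66) recv 79: fwd; pos1(id75) recv 66: drop
Round 3: pos0(id63) recv 79: fwd
Round 4: pos1(id75) recv 79: fwd
Round 5: pos2(id79) recv 79: ELECTED
Message ID 66 originates at pos 4; dropped at pos 1 in round 2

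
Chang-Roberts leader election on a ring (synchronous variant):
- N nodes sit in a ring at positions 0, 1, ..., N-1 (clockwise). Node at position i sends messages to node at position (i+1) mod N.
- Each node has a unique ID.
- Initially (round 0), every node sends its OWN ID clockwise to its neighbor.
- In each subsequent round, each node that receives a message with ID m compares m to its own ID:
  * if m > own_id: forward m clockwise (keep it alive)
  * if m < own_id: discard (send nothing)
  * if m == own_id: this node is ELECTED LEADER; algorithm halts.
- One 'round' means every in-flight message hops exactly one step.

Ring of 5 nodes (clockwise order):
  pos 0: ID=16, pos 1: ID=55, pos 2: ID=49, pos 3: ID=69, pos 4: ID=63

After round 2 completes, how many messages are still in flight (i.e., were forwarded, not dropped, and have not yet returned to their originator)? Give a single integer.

Answer: 2

Derivation:
Round 1: pos1(id55) recv 16: drop; pos2(id49) recv 55: fwd; pos3(id69) recv 49: drop; pos4(id63) recv 69: fwd; pos0(id16) recv 63: fwd
Round 2: pos3(id69) recv 55: drop; pos0(id16) recv 69: fwd; pos1(id55) recv 63: fwd
After round 2: 2 messages still in flight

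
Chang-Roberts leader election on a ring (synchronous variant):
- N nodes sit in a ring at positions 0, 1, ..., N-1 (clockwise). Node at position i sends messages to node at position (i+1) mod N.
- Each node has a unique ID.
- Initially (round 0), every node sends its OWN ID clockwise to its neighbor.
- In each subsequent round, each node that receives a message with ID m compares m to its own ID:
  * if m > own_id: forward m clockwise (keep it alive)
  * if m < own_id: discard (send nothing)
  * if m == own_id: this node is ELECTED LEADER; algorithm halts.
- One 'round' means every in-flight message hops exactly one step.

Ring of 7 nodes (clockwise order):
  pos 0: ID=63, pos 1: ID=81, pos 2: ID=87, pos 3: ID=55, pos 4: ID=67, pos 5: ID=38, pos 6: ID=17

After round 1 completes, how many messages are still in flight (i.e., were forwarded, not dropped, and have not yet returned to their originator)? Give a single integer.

Round 1: pos1(id81) recv 63: drop; pos2(id87) recv 81: drop; pos3(id55) recv 87: fwd; pos4(id67) recv 55: drop; pos5(id38) recv 67: fwd; pos6(id17) recv 38: fwd; pos0(id63) recv 17: drop
After round 1: 3 messages still in flight

Answer: 3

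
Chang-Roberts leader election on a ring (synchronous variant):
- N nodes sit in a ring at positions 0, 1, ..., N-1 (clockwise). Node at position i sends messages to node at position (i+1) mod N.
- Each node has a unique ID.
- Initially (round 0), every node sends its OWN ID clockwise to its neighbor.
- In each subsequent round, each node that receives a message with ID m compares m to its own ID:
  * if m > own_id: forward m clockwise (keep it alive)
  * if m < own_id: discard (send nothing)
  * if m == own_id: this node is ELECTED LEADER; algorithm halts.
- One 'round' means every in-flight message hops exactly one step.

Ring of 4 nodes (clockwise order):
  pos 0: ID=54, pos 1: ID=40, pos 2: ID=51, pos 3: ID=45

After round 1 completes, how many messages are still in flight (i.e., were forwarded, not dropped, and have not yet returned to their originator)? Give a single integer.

Answer: 2

Derivation:
Round 1: pos1(id40) recv 54: fwd; pos2(id51) recv 40: drop; pos3(id45) recv 51: fwd; pos0(id54) recv 45: drop
After round 1: 2 messages still in flight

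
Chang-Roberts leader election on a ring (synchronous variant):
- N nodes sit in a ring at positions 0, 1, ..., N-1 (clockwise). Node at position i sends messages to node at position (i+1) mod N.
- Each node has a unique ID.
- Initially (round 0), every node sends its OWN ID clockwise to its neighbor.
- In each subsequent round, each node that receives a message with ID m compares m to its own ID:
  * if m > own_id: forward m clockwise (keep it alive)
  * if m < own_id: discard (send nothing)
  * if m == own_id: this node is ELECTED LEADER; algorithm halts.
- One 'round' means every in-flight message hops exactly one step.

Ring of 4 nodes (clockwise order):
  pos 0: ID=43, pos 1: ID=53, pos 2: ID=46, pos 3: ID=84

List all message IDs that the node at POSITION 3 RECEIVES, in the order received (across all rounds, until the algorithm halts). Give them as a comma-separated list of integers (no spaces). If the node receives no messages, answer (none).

Round 1: pos1(id53) recv 43: drop; pos2(id46) recv 53: fwd; pos3(id84) recv 46: drop; pos0(id43) recv 84: fwd
Round 2: pos3(id84) recv 53: drop; pos1(id53) recv 84: fwd
Round 3: pos2(id46) recv 84: fwd
Round 4: pos3(id84) recv 84: ELECTED

Answer: 46,53,84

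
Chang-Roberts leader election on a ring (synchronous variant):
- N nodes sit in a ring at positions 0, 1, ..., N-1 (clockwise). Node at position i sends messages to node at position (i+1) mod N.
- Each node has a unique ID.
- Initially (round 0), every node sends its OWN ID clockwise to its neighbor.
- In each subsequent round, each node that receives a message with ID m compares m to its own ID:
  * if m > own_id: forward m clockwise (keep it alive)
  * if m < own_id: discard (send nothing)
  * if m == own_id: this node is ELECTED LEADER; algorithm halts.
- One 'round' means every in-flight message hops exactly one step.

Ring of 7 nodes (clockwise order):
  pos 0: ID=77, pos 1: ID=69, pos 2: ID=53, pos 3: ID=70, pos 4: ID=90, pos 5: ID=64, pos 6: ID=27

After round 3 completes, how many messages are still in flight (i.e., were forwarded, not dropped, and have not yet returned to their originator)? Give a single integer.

Round 1: pos1(id69) recv 77: fwd; pos2(id53) recv 69: fwd; pos3(id70) recv 53: drop; pos4(id90) recv 70: drop; pos5(id64) recv 90: fwd; pos6(id27) recv 64: fwd; pos0(id77) recv 27: drop
Round 2: pos2(id53) recv 77: fwd; pos3(id70) recv 69: drop; pos6(id27) recv 90: fwd; pos0(id77) recv 64: drop
Round 3: pos3(id70) recv 77: fwd; pos0(id77) recv 90: fwd
After round 3: 2 messages still in flight

Answer: 2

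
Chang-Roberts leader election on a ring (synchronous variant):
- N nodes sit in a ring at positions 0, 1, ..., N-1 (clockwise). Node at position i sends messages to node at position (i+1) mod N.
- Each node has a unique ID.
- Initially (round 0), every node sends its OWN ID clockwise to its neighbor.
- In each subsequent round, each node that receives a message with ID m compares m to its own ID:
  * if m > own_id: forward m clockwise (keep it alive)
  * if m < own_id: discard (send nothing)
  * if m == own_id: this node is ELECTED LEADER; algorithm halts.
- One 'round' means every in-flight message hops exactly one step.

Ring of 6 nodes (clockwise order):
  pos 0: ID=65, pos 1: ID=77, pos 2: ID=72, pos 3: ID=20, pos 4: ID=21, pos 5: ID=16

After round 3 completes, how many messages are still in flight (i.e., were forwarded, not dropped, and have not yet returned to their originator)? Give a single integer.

Answer: 2

Derivation:
Round 1: pos1(id77) recv 65: drop; pos2(id72) recv 77: fwd; pos3(id20) recv 72: fwd; pos4(id21) recv 20: drop; pos5(id16) recv 21: fwd; pos0(id65) recv 16: drop
Round 2: pos3(id20) recv 77: fwd; pos4(id21) recv 72: fwd; pos0(id65) recv 21: drop
Round 3: pos4(id21) recv 77: fwd; pos5(id16) recv 72: fwd
After round 3: 2 messages still in flight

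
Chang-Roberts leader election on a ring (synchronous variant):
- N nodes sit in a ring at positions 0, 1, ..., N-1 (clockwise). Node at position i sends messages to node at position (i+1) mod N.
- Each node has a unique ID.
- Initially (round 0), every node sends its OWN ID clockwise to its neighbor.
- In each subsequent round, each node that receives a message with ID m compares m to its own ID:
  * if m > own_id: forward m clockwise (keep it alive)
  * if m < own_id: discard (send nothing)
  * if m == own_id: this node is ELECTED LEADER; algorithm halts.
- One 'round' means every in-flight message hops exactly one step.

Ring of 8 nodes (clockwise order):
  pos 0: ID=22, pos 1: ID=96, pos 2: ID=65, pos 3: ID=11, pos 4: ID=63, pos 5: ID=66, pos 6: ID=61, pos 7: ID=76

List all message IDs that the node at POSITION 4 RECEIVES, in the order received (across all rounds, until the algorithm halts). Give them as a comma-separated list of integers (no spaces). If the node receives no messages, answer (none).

Round 1: pos1(id96) recv 22: drop; pos2(id65) recv 96: fwd; pos3(id11) recv 65: fwd; pos4(id63) recv 11: drop; pos5(id66) recv 63: drop; pos6(id61) recv 66: fwd; pos7(id76) recv 61: drop; pos0(id22) recv 76: fwd
Round 2: pos3(id11) recv 96: fwd; pos4(id63) recv 65: fwd; pos7(id76) recv 66: drop; pos1(id96) recv 76: drop
Round 3: pos4(id63) recv 96: fwd; pos5(id66) recv 65: drop
Round 4: pos5(id66) recv 96: fwd
Round 5: pos6(id61) recv 96: fwd
Round 6: pos7(id76) recv 96: fwd
Round 7: pos0(id22) recv 96: fwd
Round 8: pos1(id96) recv 96: ELECTED

Answer: 11,65,96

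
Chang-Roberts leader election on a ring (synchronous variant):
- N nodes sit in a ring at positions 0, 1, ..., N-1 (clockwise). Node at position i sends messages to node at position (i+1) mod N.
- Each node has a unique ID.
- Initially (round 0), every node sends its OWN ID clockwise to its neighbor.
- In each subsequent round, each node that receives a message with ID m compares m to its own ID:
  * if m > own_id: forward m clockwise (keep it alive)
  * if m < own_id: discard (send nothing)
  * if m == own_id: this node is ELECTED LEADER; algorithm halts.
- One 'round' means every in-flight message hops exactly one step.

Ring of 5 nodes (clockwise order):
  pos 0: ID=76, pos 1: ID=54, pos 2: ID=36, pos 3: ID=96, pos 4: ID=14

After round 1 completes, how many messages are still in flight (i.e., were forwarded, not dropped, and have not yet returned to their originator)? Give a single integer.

Answer: 3

Derivation:
Round 1: pos1(id54) recv 76: fwd; pos2(id36) recv 54: fwd; pos3(id96) recv 36: drop; pos4(id14) recv 96: fwd; pos0(id76) recv 14: drop
After round 1: 3 messages still in flight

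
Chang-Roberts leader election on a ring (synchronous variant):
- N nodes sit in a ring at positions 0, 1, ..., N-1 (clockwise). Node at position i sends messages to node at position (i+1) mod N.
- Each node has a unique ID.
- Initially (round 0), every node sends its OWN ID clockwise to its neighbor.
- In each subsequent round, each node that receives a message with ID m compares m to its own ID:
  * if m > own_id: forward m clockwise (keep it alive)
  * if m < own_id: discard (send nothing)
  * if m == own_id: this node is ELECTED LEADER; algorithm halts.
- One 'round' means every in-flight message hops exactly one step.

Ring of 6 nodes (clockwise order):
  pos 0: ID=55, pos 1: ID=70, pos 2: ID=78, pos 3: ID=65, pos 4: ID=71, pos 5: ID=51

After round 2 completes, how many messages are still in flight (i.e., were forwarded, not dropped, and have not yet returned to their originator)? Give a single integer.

Answer: 2

Derivation:
Round 1: pos1(id70) recv 55: drop; pos2(id78) recv 70: drop; pos3(id65) recv 78: fwd; pos4(id71) recv 65: drop; pos5(id51) recv 71: fwd; pos0(id55) recv 51: drop
Round 2: pos4(id71) recv 78: fwd; pos0(id55) recv 71: fwd
After round 2: 2 messages still in flight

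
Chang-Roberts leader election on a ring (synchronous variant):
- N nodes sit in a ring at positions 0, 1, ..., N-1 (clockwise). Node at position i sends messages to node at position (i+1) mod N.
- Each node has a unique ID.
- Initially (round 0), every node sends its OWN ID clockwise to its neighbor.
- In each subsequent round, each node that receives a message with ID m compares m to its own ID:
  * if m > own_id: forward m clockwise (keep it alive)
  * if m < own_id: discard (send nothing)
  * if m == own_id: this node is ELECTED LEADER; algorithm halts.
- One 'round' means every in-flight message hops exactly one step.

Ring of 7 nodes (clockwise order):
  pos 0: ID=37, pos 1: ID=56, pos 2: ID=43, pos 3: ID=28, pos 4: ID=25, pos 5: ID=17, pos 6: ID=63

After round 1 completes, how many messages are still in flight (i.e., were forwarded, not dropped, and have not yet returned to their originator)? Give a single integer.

Round 1: pos1(id56) recv 37: drop; pos2(id43) recv 56: fwd; pos3(id28) recv 43: fwd; pos4(id25) recv 28: fwd; pos5(id17) recv 25: fwd; pos6(id63) recv 17: drop; pos0(id37) recv 63: fwd
After round 1: 5 messages still in flight

Answer: 5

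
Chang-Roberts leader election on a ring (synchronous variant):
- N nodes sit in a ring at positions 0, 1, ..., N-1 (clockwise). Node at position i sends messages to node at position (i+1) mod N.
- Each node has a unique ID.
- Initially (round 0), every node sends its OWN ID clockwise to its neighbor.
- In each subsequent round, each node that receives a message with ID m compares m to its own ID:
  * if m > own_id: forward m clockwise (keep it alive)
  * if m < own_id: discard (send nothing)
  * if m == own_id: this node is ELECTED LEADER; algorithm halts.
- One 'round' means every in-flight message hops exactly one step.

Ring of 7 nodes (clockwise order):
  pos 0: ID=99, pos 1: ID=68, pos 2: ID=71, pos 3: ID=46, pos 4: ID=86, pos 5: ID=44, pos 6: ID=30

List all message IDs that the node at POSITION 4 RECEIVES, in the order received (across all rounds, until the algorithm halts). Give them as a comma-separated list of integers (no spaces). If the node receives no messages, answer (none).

Answer: 46,71,99

Derivation:
Round 1: pos1(id68) recv 99: fwd; pos2(id71) recv 68: drop; pos3(id46) recv 71: fwd; pos4(id86) recv 46: drop; pos5(id44) recv 86: fwd; pos6(id30) recv 44: fwd; pos0(id99) recv 30: drop
Round 2: pos2(id71) recv 99: fwd; pos4(id86) recv 71: drop; pos6(id30) recv 86: fwd; pos0(id99) recv 44: drop
Round 3: pos3(id46) recv 99: fwd; pos0(id99) recv 86: drop
Round 4: pos4(id86) recv 99: fwd
Round 5: pos5(id44) recv 99: fwd
Round 6: pos6(id30) recv 99: fwd
Round 7: pos0(id99) recv 99: ELECTED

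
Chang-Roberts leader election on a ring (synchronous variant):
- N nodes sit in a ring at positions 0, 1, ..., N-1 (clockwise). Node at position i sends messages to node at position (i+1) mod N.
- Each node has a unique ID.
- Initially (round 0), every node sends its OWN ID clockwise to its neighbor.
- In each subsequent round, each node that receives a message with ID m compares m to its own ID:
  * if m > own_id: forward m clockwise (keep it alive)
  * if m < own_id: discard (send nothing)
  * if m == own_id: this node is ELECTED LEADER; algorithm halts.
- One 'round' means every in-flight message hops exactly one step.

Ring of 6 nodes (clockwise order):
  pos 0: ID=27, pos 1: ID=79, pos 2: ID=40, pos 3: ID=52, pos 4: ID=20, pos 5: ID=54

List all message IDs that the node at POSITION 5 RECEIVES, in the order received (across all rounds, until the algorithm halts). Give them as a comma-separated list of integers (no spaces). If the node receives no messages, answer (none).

Round 1: pos1(id79) recv 27: drop; pos2(id40) recv 79: fwd; pos3(id52) recv 40: drop; pos4(id20) recv 52: fwd; pos5(id54) recv 20: drop; pos0(id27) recv 54: fwd
Round 2: pos3(id52) recv 79: fwd; pos5(id54) recv 52: drop; pos1(id79) recv 54: drop
Round 3: pos4(id20) recv 79: fwd
Round 4: pos5(id54) recv 79: fwd
Round 5: pos0(id27) recv 79: fwd
Round 6: pos1(id79) recv 79: ELECTED

Answer: 20,52,79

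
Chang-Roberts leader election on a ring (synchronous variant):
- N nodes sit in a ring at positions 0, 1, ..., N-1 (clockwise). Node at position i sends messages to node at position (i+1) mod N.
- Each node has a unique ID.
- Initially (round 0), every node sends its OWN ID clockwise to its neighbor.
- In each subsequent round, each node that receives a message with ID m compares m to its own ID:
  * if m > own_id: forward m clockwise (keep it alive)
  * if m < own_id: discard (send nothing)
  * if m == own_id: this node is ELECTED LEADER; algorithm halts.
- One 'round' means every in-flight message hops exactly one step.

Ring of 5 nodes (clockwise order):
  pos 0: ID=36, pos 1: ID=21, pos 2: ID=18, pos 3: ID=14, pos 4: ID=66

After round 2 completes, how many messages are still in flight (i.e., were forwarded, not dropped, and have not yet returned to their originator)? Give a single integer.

Round 1: pos1(id21) recv 36: fwd; pos2(id18) recv 21: fwd; pos3(id14) recv 18: fwd; pos4(id66) recv 14: drop; pos0(id36) recv 66: fwd
Round 2: pos2(id18) recv 36: fwd; pos3(id14) recv 21: fwd; pos4(id66) recv 18: drop; pos1(id21) recv 66: fwd
After round 2: 3 messages still in flight

Answer: 3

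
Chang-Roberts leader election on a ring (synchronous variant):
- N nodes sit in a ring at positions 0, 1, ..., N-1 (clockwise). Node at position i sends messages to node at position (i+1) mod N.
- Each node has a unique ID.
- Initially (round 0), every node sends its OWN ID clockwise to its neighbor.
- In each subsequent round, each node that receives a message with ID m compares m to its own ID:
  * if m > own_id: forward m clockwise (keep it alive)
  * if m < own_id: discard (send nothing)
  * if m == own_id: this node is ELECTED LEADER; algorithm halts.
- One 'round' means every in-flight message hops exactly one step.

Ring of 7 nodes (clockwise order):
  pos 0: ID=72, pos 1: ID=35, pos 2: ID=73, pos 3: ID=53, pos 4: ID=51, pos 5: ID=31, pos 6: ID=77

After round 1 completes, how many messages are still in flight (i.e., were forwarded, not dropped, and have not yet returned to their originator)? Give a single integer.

Round 1: pos1(id35) recv 72: fwd; pos2(id73) recv 35: drop; pos3(id53) recv 73: fwd; pos4(id51) recv 53: fwd; pos5(id31) recv 51: fwd; pos6(id77) recv 31: drop; pos0(id72) recv 77: fwd
After round 1: 5 messages still in flight

Answer: 5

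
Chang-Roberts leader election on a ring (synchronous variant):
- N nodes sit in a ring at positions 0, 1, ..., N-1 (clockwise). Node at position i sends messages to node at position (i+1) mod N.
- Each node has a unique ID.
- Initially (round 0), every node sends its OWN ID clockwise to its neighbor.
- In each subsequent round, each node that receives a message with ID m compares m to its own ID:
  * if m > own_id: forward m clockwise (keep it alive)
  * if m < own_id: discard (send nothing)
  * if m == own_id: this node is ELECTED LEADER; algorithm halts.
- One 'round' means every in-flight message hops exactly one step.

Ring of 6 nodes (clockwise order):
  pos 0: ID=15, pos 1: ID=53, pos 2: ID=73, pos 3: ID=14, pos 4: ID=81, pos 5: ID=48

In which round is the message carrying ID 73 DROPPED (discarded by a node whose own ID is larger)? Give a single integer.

Answer: 2

Derivation:
Round 1: pos1(id53) recv 15: drop; pos2(id73) recv 53: drop; pos3(id14) recv 73: fwd; pos4(id81) recv 14: drop; pos5(id48) recv 81: fwd; pos0(id15) recv 48: fwd
Round 2: pos4(id81) recv 73: drop; pos0(id15) recv 81: fwd; pos1(id53) recv 48: drop
Round 3: pos1(id53) recv 81: fwd
Round 4: pos2(id73) recv 81: fwd
Round 5: pos3(id14) recv 81: fwd
Round 6: pos4(id81) recv 81: ELECTED
Message ID 73 originates at pos 2; dropped at pos 4 in round 2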